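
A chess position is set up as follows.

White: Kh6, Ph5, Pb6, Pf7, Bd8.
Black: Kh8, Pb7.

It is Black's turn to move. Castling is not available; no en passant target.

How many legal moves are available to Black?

Black to move; king on h8.
In check: no.
Legal moves: none.
Count: 0.

0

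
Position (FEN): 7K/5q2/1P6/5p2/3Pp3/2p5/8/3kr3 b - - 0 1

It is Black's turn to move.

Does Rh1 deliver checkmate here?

yes

After Rh1: white king on h8; in check: yes, from the black rook on h1.
King squares — g7: attacked by Qf7; h7: attacked by Rh1; g8: attacked by Qf7.
White has no legal moves → checkmate.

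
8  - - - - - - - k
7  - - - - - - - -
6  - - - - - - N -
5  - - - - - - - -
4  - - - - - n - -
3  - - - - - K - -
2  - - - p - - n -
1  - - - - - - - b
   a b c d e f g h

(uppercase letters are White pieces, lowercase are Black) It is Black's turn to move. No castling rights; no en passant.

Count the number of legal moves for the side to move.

4

Black to move; king on h8.
In check: yes, from the white knight on g6.
Legal moves: Kg8, Kh7, Kg7, Nxg6.
Count: 4.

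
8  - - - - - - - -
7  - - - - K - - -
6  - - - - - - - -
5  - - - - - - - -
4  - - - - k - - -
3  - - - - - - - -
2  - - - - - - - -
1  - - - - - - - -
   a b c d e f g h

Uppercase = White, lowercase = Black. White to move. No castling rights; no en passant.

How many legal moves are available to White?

8

White to move; king on e7.
In check: no.
Legal moves: Kf8, Ke8, Kd8, Kf7, Kd7, Kf6, Ke6, Kd6.
Count: 8.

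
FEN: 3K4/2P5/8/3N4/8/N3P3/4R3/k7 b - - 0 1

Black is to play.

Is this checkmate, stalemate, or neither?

stalemate

Black to move; black king on a1.
In check: no.
King squares — b1: attacked by Na3; a2: attacked by Re2; b2: attacked by Re2.
Legal moves for Black: none.
Not in check and no legal moves → stalemate.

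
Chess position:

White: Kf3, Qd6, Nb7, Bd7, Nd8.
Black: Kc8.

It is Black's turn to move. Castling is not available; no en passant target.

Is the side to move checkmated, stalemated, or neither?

Black to move; black king on c8.
In check: yes, from the white bishop on d7.
King squares — b7: attacked by Nd8; c7: attacked by Qd6; d7: attacked by Qd6; b8: attacked by Qd6; d8: attacked by Nb7.
Legal moves for Black: none.
In check with no legal moves → checkmate.

checkmate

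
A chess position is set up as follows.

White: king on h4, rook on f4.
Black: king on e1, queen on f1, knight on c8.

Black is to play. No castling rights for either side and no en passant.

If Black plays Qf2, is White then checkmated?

After Qf2: white king on h4; in check: yes, from the black queen on f2.
White has 5 legal replies: Kh5, Kg5, Kg4, Kh3, Rxf2.
In check but a legal move exists → not checkmate.

no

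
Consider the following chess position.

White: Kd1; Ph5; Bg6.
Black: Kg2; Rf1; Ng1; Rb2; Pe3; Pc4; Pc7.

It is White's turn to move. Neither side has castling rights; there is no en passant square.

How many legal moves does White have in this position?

0

White to move; king on d1.
In check: yes, from the black rook on f1.
Legal moves: none.
Count: 0.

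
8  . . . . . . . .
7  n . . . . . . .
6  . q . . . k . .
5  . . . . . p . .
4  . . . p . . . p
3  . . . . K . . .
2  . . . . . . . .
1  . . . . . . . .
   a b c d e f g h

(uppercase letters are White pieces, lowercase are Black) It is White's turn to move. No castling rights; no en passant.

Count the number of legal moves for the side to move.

6

White to move; king on e3.
In check: yes, from the black pawn on d4.
Legal moves: Kf4, Kf3, Kd3, Kf2, Ke2, Kd2.
Count: 6.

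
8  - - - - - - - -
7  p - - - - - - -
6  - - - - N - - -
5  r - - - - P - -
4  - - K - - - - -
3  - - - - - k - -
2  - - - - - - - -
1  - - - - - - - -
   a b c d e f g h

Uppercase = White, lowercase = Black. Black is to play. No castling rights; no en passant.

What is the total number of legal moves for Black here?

Black to move; king on f3.
In check: no.
Legal moves: Ra6, Rxf5, Re5, Rd5, Rc5+, Rb5, Ra4+, Ra3, Ra2, Ra1, Kg4, Ke4, Kg3, Ke3, Kg2, Kf2, Ke2, a6.
Count: 18.

18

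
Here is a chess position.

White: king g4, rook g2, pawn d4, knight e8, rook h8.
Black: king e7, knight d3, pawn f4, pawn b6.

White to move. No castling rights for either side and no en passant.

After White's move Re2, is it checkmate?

After Re2: black king on e7; in check: yes, from the white rook on e2.
Black has 4 legal replies: Kd8, Kf7, Kd7, Ne5+.
In check but a legal move exists → not checkmate.

no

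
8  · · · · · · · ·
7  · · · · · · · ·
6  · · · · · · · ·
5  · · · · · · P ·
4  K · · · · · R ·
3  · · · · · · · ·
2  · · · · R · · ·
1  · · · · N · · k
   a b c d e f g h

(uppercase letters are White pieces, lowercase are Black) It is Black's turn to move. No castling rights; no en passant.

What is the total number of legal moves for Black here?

Black to move; king on h1.
In check: no.
Legal moves: none.
Count: 0.

0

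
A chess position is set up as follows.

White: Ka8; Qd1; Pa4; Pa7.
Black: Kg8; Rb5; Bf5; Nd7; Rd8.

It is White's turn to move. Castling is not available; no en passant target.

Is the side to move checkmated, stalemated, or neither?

White to move; white king on a8.
In check: yes, from the black rook on d8.
King squares — a7: own pawn; b7: attacked by Rb5; b8: attacked by Rb5.
Legal moves for White: none.
In check with no legal moves → checkmate.

checkmate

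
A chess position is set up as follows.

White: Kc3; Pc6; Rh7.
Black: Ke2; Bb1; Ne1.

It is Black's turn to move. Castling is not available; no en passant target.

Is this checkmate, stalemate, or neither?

Black to move; black king on e2.
In check: no.
Legal moves for Black: Kf3, Ke3, Kf2, Kf1, Kd1, Nf3, Nd3, Ng2, Nc2, Bxh7, Bg6, Bf5, Be4, Bd3, Bc2, Ba2.
Black has 16 legal moves and is not in check → neither.

neither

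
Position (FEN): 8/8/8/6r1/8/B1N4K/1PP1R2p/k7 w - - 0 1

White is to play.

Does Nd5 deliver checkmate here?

After Nd5: black king on a1; in check: no.
Black is not in check, so this cannot be checkmate.

no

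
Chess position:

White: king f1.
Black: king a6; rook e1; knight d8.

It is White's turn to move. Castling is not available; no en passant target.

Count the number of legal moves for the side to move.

White to move; king on f1.
In check: yes, from the black rook on e1.
Legal moves: Kg2, Kf2, Kxe1.
Count: 3.

3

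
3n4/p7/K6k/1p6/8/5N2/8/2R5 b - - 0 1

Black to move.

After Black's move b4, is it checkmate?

After b4: white king on a6; in check: no.
White is not in check, so this cannot be checkmate.

no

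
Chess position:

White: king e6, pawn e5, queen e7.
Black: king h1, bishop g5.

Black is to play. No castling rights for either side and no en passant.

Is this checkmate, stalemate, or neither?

Black to move; black king on h1.
In check: no.
Legal moves for Black: Bxe7, Bh6, Bf6, Bh4, Bf4, Be3, Bd2, Bc1, Kh2, Kg2, Kg1.
Black has 11 legal moves and is not in check → neither.

neither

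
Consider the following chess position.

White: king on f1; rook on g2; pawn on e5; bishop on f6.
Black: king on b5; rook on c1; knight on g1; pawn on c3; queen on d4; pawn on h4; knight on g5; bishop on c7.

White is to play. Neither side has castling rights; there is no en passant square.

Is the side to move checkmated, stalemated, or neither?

White to move; white king on f1.
In check: yes, from the black rook on c1.
King squares — e1: attacked by Rc1; g1: attacked by Rc1; e2: attacked by Ng1; f2: attacked by Qd4; g2: own rook.
Legal moves for White: none.
In check with no legal moves → checkmate.

checkmate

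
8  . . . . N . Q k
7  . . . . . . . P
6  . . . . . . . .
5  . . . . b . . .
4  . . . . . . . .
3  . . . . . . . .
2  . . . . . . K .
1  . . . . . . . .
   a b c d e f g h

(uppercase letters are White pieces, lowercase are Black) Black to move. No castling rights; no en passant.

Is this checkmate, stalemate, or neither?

checkmate

Black to move; black king on h8.
In check: yes, from the white queen on g8.
King squares — g7: attacked by Ne8; h7: attacked by Qg8; g8: attacked by Ph7.
Legal moves for Black: none.
In check with no legal moves → checkmate.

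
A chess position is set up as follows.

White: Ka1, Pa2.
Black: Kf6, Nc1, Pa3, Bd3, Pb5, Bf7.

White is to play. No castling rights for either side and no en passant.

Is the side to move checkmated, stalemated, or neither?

stalemate

White to move; white king on a1.
In check: no.
King squares — b1: attacked by Bd3; a2: own pawn; b2: attacked by Pa3.
Legal moves for White: none.
Not in check and no legal moves → stalemate.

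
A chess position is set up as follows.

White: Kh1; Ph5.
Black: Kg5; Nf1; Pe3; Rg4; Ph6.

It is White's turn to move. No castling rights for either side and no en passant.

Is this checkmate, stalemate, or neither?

stalemate

White to move; white king on h1.
In check: no.
King squares — g1: attacked by Rg4; g2: attacked by Rg4; h2: attacked by Nf1.
Legal moves for White: none.
Not in check and no legal moves → stalemate.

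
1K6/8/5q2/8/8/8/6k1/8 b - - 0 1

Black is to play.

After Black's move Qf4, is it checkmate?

no

After Qf4: white king on b8; in check: yes, from the black queen on f4.
White has 4 legal replies: Kc8, Ka8, Kb7, Ka7.
In check but a legal move exists → not checkmate.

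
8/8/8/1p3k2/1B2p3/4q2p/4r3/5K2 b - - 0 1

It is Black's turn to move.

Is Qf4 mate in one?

no

After Qf4: white king on f1; in check: yes, from the black queen on f4.
White has 2 legal replies: Kxe2, Kg1.
In check but a legal move exists → not checkmate.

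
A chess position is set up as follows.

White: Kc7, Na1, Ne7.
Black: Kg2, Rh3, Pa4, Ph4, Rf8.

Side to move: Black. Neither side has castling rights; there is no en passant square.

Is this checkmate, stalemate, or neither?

Black to move; black king on g2.
In check: no.
Legal moves for Black include: Rh8, Rg8, Re8, Rd8, Rc8+, Rb8, Ra8, Rf7, Rf6, Rf5, Rf4, Rff3, Rf2, Rf1, Rg3, Rhf3, Re3, Rd3, ... (list truncated; more exist).
Black has legal moves and is not in check → neither.

neither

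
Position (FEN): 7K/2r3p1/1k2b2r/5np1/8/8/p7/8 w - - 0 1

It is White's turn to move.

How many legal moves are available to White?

0

White to move; king on h8.
In check: yes, from the black rook on h6.
Legal moves: none.
Count: 0.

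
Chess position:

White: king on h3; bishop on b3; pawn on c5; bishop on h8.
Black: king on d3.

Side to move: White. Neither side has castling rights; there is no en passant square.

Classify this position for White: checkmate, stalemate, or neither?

White to move; white king on h3.
In check: no.
Legal moves for White include: Bg7, Bf6, Be5, Bd4, Bc3, Bb2, Ba1, Kh4, Kg4, Kg3, Kh2, Kg2, Bg8, Bf7, Be6, Bd5, Bc4+, Ba4, ... (list truncated; more exist).
White has legal moves and is not in check → neither.

neither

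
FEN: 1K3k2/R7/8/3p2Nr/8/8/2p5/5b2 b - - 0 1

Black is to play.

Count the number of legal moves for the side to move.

Black to move; king on f8.
In check: no.
Legal moves: Kg8, Ke8, Rh8, Rh7, Rh6, Rxg5, Rh4, Rh3, Rh2, Rh1, Ba6, Bb5, Bc4, Bh3, Bd3, Bg2, Be2, d4, c1=Q, c1=R, c1=B, c1=N.
Count: 22.

22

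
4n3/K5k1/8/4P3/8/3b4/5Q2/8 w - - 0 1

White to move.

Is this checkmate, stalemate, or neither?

neither

White to move; white king on a7.
In check: no.
Legal moves for White include: Kb8, Ka8, Kb7, Kb6, Qf8+, Qf7+, Qf6+, Qb6, Qf5, Qc5, Qh4, Qf4, Qd4, Qg3+, Qf3, Qe3, Qh2, Qg2+, ... (list truncated; more exist).
White has legal moves and is not in check → neither.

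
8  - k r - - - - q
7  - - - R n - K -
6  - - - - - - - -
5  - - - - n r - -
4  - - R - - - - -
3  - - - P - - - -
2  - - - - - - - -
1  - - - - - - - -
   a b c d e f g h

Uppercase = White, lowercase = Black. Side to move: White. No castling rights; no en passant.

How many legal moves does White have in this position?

White to move; king on g7.
In check: yes, from the black queen on h8.
Legal moves: none.
Count: 0.

0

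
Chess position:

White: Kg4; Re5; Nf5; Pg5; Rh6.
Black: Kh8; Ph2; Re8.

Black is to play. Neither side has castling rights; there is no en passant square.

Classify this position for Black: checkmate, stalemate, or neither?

neither

Black to move; black king on h8.
In check: yes, from the white rook on h6.
King squares — g7: attacked by Nf5; h7: attacked by Rh6; g8: available.
Legal moves for Black: Kg8.
Black is in check but has 1 legal move → neither.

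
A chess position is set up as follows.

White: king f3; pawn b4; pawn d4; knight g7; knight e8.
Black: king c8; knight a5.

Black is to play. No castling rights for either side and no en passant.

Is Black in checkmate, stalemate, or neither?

Black to move; black king on c8.
In check: no.
Legal moves for Black: Kd8, Kb8, Kd7, Kb7, Nb7, Nc6, Nc4, Nb3.
Black has 8 legal moves and is not in check → neither.

neither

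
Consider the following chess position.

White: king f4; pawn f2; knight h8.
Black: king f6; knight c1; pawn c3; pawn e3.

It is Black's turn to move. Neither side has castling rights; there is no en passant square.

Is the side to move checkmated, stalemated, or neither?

Black to move; black king on f6.
In check: no.
Legal moves for Black: Kg7, Ke7, Ke6, Nd3+, Nb3, Ne2+, Na2, exf2, e2, c2.
Black has 10 legal moves and is not in check → neither.

neither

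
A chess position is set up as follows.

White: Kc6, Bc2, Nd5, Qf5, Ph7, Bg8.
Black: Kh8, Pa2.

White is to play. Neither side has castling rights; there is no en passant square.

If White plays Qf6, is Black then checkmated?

yes

After Qf6: black king on h8; in check: yes, from the white queen on f6.
King squares — g7: attacked by Qf6; h7: attacked by Bc2; g8: attacked by Ph7.
Black has no legal moves → checkmate.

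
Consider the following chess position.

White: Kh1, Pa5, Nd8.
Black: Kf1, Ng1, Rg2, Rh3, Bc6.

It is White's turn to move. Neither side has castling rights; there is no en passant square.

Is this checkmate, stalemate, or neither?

White to move; white king on h1.
In check: yes, from the black rook on h3.
King squares — g1: attacked by Kf1; g2: attacked by Kf1; h2: attacked by Rg2.
Legal moves for White: none.
In check with no legal moves → checkmate.

checkmate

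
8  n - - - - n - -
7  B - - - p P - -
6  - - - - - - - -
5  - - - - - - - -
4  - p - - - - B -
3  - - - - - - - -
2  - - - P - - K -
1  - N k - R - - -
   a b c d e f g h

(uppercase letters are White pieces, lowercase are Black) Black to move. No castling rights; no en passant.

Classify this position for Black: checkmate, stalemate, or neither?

neither

Black to move; black king on c1.
In check: yes, from the white rook on e1.
Legal moves for Black: Kc2, Kb2.
Black is in check but has 2 legal moves → neither.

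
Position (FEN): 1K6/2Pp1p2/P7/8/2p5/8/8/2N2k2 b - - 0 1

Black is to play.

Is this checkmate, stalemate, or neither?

neither

Black to move; black king on f1.
In check: no.
Legal moves for Black: Kg2, Kf2, Kg1, Ke1, f6, d6, c3, f5, d5.
Black has 9 legal moves and is not in check → neither.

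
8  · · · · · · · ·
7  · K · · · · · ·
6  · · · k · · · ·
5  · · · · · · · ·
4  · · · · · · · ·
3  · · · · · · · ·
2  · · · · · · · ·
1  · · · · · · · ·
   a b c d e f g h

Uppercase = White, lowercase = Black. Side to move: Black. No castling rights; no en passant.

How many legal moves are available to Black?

6

Black to move; king on d6.
In check: no.
Legal moves: Ke7, Kd7, Ke6, Ke5, Kd5, Kc5.
Count: 6.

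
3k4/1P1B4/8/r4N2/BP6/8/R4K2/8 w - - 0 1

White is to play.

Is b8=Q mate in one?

After b8=Q: black king on d8; in check: yes, from the white queen on b8.
King squares — c7: attacked by Qb8; d7: attacked by Ba4; e7: attacked by Nf5; c8: attacked by Bd7; e8: attacked by Bd7.
Black has no legal moves → checkmate.

yes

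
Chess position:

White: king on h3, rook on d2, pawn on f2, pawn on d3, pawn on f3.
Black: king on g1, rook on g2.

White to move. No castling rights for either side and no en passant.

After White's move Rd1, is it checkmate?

After Rd1: black king on g1; in check: yes, from the white rook on d1.
Black has 1 legal reply: Kxf2.
In check but a legal move exists → not checkmate.

no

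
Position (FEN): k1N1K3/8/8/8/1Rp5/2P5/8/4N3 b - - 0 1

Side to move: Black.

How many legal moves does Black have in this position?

Black to move; king on a8.
In check: no.
Legal moves: none.
Count: 0.

0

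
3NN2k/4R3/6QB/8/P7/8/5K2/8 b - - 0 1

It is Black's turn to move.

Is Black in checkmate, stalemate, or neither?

Black to move; black king on h8.
In check: no.
King squares — g7: attacked by Qg6; h7: attacked by Qg6; g8: attacked by Qg6.
Legal moves for Black: none.
Not in check and no legal moves → stalemate.

stalemate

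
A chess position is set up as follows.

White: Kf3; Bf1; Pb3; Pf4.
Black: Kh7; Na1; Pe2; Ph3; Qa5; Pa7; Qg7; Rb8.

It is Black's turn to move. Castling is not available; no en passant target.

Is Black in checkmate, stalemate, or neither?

Black to move; black king on h7.
In check: no.
Legal moves for Black include: Rh8, Rg8, Rf8, Re8, Rd8, Rc8, Ra8, Rb7, Rb6, Rb5, Rb4, Rxb3+, Kh8, Kg8, Kh6, Kg6, Qh8, Qg8, ... (list truncated; more exist).
Black has legal moves and is not in check → neither.

neither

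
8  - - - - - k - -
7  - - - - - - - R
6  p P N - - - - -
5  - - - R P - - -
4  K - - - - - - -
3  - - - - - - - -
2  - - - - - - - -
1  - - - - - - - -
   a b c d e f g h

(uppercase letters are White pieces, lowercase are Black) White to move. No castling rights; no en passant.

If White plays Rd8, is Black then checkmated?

yes

After Rd8: black king on f8; in check: yes, from the white rook on d8.
King squares — e7: attacked by Nc6; f7: attacked by Rh7; g7: attacked by Rh7; e8: attacked by Rd8; g8: attacked by Rd8.
Black has no legal moves → checkmate.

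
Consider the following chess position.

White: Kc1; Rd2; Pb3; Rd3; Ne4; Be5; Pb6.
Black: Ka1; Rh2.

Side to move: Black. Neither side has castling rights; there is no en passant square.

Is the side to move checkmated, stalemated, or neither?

checkmate

Black to move; black king on a1.
In check: yes, from the white bishop on e5.
King squares — b1: attacked by Kc1; a2: attacked by Rd2; b2: attacked by Kc1.
Legal moves for Black: none.
In check with no legal moves → checkmate.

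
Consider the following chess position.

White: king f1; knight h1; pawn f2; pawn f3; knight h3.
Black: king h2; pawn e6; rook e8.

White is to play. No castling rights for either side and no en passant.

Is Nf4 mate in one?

After Nf4: black king on h2; in check: no.
Black is not in check, so this cannot be checkmate.

no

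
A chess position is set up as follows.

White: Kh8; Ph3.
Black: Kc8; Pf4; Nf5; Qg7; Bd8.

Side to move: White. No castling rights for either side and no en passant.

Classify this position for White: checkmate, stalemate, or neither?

White to move; white king on h8.
In check: yes, from the black queen on g7.
King squares — g7: attacked by Nf5; h7: attacked by Qg7; g8: attacked by Qg7.
Legal moves for White: none.
In check with no legal moves → checkmate.

checkmate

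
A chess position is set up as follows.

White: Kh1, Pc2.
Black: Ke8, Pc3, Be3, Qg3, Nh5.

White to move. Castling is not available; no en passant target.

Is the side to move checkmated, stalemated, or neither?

stalemate

White to move; white king on h1.
In check: no.
King squares — g1: attacked by Be3; g2: attacked by Qg3; h2: attacked by Qg3.
Legal moves for White: none.
Not in check and no legal moves → stalemate.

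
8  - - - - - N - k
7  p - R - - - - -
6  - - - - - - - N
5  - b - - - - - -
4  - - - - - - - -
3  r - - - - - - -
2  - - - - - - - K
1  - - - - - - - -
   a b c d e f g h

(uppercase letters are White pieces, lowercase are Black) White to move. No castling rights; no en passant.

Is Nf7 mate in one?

After Nf7: black king on h8; in check: yes, from the white knight on f7.
Black has 2 legal replies: Kg8, Kg7.
In check but a legal move exists → not checkmate.

no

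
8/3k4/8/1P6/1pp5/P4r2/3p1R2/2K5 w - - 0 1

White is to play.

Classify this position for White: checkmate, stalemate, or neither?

White to move; white king on c1.
In check: yes, from the black pawn on d2.
King squares — b1: available; d1: available; b2: available; c2: available; d2: available.
Legal moves for White: Kxd2, Kc2, Kb2, Kd1, Kb1, Rxd2+.
White is in check but has 6 legal moves → neither.

neither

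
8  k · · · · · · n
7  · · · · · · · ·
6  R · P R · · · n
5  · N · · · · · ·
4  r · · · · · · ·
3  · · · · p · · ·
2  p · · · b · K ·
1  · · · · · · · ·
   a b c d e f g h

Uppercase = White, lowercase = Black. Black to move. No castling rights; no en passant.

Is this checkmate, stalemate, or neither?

neither

Black to move; black king on a8.
In check: yes, from the white rook on a6.
King squares — a7: attacked by Nb5; b7: attacked by Pc6; b8: available.
Legal moves for Black: Kb8, Rxa6.
Black is in check but has 2 legal moves → neither.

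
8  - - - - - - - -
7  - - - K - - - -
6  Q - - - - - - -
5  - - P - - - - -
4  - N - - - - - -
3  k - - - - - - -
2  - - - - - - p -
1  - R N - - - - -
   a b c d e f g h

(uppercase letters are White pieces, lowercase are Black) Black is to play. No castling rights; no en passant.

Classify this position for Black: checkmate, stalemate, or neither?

Black to move; black king on a3.
In check: yes, from the white queen on a6.
King squares — a2: attacked by Nc1; b2: attacked by Rb1; b3: attacked by Rb1; a4: attacked by Qa6; b4: attacked by Rb1.
Legal moves for Black: none.
In check with no legal moves → checkmate.

checkmate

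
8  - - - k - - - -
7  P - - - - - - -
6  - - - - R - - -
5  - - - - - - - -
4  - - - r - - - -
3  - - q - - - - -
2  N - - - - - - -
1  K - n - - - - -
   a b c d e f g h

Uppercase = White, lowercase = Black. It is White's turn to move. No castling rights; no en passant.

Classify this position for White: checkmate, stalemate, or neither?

White to move; white king on a1.
In check: yes, from the black queen on c3.
King squares — b1: available; a2: own knight; b2: attacked by Qc3.
Legal moves for White: Kb1, Nxc3.
White is in check but has 2 legal moves → neither.

neither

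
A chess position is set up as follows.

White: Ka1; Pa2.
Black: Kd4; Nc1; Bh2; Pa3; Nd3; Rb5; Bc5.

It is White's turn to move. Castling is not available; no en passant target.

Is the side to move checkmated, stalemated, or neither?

stalemate

White to move; white king on a1.
In check: no.
King squares — b1: attacked by Rb5; a2: own pawn; b2: attacked by Pa3.
Legal moves for White: none.
Not in check and no legal moves → stalemate.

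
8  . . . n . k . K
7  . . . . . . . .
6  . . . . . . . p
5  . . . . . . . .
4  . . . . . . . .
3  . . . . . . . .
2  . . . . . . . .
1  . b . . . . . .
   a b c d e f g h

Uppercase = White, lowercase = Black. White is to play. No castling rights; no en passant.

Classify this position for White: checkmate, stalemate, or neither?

White to move; white king on h8.
In check: no.
King squares — g7: attacked by Kf8; h7: attacked by Bb1; g8: attacked by Kf8.
Legal moves for White: none.
Not in check and no legal moves → stalemate.

stalemate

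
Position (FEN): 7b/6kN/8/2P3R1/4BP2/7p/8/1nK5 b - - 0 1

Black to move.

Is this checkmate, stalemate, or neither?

neither

Black to move; black king on g7.
In check: yes, from the white rook on g5.
Legal moves for Black: Kf7, Kh6.
Black is in check but has 2 legal moves → neither.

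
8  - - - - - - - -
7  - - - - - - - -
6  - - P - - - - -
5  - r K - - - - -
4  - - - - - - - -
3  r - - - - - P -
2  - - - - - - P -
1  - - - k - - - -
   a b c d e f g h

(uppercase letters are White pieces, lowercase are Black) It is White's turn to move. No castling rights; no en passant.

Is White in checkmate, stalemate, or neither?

White to move; white king on c5.
In check: yes, from the black rook on b5.
King squares — b4: attacked by Rb5; c4: available; d4: available; b5: available; d5: attacked by Rb5; b6: attacked by Rb5; c6: own pawn; d6: available.
Legal moves for White: Kd6, Kxb5, Kd4, Kc4.
White is in check but has 4 legal moves → neither.

neither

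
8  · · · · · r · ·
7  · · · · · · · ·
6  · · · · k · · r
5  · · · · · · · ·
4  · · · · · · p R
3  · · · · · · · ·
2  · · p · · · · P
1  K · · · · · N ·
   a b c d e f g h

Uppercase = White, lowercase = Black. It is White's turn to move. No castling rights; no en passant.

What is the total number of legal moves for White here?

White to move; king on a1.
In check: no.
Legal moves: Rxh6+, Rh5, Rxg4, Rh3, Nh3, Nf3, Ne2, Kb2, Ka2, h3.
Count: 10.

10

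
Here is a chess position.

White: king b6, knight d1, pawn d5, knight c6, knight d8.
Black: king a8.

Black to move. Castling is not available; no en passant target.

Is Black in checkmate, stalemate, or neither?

stalemate

Black to move; black king on a8.
In check: no.
King squares — a7: attacked by Kb6; b7: attacked by Kb6; b8: attacked by Nc6.
Legal moves for Black: none.
Not in check and no legal moves → stalemate.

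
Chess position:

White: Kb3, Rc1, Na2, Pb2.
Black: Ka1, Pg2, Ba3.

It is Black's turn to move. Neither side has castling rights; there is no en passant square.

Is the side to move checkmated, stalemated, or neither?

checkmate

Black to move; black king on a1.
In check: yes, from the white rook on c1.
King squares — b1: attacked by Rc1; a2: attacked by Kb3; b2: attacked by Kb3.
Legal moves for Black: none.
In check with no legal moves → checkmate.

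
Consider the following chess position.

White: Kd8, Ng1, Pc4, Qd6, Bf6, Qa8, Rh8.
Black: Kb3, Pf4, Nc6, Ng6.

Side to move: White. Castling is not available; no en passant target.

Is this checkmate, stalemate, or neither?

neither

White to move; white king on d8.
In check: yes, from the black knight on c6.
Legal moves for White: Ke8, Kc8, Kd7, Kc7, Qaxc6, Qdxc6.
White is in check but has 6 legal moves → neither.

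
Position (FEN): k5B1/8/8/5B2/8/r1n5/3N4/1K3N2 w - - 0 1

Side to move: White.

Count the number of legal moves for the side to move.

White to move; king on b1.
In check: yes, from the black knight on c3.
Legal moves: Kc2, Kb2, Kc1.
Count: 3.

3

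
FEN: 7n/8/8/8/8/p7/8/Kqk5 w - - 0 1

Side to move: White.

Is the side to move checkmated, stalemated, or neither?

checkmate

White to move; white king on a1.
In check: yes, from the black queen on b1.
King squares — b1: attacked by Kc1; a2: attacked by Qb1; b2: attacked by Qb1.
Legal moves for White: none.
In check with no legal moves → checkmate.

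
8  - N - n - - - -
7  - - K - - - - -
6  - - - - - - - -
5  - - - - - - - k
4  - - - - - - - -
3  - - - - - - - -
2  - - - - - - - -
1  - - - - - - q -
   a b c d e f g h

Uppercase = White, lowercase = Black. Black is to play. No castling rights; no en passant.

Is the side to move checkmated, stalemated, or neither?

neither

Black to move; black king on h5.
In check: no.
Legal moves for Black include: Nf7, Nb7, Ne6+, Nc6, Kh6, Kg6, Kg5, Kh4, Kg4, Qg8, Qg7+, Qa7+, Qg6, Qb6+, Qg5, Qc5+, Qg4, Qd4, ... (list truncated; more exist).
Black has legal moves and is not in check → neither.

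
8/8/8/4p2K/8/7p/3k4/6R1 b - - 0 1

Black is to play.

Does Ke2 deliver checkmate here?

After Ke2: white king on h5; in check: no.
White is not in check, so this cannot be checkmate.

no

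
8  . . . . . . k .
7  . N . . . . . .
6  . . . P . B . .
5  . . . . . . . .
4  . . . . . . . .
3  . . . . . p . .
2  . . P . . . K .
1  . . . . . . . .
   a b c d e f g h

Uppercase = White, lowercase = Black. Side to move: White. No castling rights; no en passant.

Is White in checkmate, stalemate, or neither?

neither

White to move; white king on g2.
In check: yes, from the black pawn on f3.
King squares — f1: available; g1: available; h1: available; f2: available; h2: available; f3: available; g3: available; h3: available.
Legal moves for White: Kh3, Kg3, Kxf3, Kh2, Kf2, Kh1, Kg1, Kf1.
White is in check but has 8 legal moves → neither.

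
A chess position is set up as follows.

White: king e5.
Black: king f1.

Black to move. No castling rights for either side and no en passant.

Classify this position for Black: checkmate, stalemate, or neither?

neither

Black to move; black king on f1.
In check: no.
Legal moves for Black: Kg2, Kf2, Ke2, Kg1, Ke1.
Black has 5 legal moves and is not in check → neither.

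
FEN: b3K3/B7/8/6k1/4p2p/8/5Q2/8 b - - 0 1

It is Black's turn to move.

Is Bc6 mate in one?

no

After Bc6: white king on e8; in check: yes, from the black bishop on c6.
White has 4 legal replies: Kf8, Kd8, Kf7, Ke7.
In check but a legal move exists → not checkmate.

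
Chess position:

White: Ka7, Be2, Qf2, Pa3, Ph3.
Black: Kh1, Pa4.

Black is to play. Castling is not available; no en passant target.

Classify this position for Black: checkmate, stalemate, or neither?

stalemate

Black to move; black king on h1.
In check: no.
King squares — g1: attacked by Qf2; g2: attacked by Qf2; h2: attacked by Qf2.
Legal moves for Black: none.
Not in check and no legal moves → stalemate.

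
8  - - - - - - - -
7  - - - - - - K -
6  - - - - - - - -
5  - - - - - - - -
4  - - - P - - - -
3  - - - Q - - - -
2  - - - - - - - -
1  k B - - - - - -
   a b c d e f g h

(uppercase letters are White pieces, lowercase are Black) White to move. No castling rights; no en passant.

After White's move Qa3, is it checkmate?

no

After Qa3: black king on a1; in check: yes, from the white queen on a3.
Black has 1 legal reply: Kxb1.
In check but a legal move exists → not checkmate.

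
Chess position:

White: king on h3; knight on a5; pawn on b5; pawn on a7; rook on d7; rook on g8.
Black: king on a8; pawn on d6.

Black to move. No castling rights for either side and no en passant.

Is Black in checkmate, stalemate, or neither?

checkmate

Black to move; black king on a8.
In check: yes, from the white rook on g8.
King squares — a7: attacked by Rd7; b7: attacked by Na5; b8: attacked by Pa7.
Legal moves for Black: none.
In check with no legal moves → checkmate.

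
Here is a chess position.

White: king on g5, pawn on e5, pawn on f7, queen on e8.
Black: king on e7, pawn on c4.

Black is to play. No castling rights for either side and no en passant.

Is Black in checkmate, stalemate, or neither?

checkmate

Black to move; black king on e7.
In check: yes, from the white queen on e8.
King squares — d6: attacked by Pe5; e6: attacked by Qe8; f6: attacked by Pe5; d7: attacked by Qe8; f7: attacked by Qe8; d8: attacked by Qe8; e8: attacked by Pf7; f8: attacked by Qe8.
Legal moves for Black: none.
In check with no legal moves → checkmate.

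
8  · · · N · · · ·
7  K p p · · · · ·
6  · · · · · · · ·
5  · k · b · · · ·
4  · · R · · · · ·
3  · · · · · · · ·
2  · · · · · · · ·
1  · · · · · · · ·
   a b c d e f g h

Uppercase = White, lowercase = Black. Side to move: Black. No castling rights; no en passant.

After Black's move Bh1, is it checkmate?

After Bh1: white king on a7; in check: no.
White is not in check, so this cannot be checkmate.

no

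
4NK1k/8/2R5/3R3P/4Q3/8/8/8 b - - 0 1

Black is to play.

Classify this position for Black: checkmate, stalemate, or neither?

stalemate

Black to move; black king on h8.
In check: no.
King squares — g7: attacked by Ne8; h7: attacked by Qe4; g8: attacked by Kf8.
Legal moves for Black: none.
Not in check and no legal moves → stalemate.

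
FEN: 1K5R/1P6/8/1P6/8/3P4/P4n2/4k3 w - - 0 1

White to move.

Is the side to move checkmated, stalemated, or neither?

neither

White to move; white king on b8.
In check: no.
Legal moves for White include: Rg8, Rf8, Re8+, Rd8, Rc8, Rh7, Rh6, Rh5, Rh4, Rh3, Rh2, Rh1+, Kc8, Ka8, Kc7, Ka7, b6, d4, ... (list truncated; more exist).
White has legal moves and is not in check → neither.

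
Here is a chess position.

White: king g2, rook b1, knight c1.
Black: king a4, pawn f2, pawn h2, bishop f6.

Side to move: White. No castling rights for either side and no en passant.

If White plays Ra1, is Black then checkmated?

no

After Ra1: black king on a4; in check: yes, from the white rook on a1.
Black has 3 legal replies: Kb5, Kb4, Bxa1.
In check but a legal move exists → not checkmate.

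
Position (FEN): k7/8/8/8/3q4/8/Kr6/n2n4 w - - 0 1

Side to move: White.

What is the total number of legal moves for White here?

White to move; king on a2.
In check: yes, from the black rook on b2.
Legal moves: Ka3, Kxa1.
Count: 2.

2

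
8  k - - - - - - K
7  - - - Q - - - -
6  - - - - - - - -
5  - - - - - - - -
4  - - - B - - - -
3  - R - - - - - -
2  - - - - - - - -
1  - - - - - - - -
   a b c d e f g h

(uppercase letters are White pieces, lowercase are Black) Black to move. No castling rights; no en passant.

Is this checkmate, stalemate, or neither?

stalemate

Black to move; black king on a8.
In check: no.
King squares — a7: attacked by Bd4; b7: attacked by Rb3; b8: attacked by Rb3.
Legal moves for Black: none.
Not in check and no legal moves → stalemate.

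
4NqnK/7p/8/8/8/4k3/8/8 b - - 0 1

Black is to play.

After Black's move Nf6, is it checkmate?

yes

After Nf6: white king on h8; in check: yes, from the black queen on f8.
King squares — g7: attacked by Qf8; h7: attacked by Nf6; g8: attacked by Nf6.
White has no legal moves → checkmate.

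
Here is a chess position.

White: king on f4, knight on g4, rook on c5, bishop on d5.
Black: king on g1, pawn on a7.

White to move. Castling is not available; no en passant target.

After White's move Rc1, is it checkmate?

yes

After Rc1: black king on g1; in check: yes, from the white rook on c1.
King squares — f1: attacked by Rc1; h1: attacked by Rc1; f2: attacked by Ng4; g2: attacked by Bd5; h2: attacked by Ng4.
Black has no legal moves → checkmate.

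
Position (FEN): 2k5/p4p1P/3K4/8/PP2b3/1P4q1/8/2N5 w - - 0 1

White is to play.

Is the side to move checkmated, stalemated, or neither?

White to move; white king on d6.
In check: yes, from the black queen on g3.
King squares — c5: available; d5: attacked by Be4; e5: attacked by Qg3; c6: attacked by Be4; e6: attacked by Pf7; c7: attacked by Qg3; d7: attacked by Kc8; e7: available.
Legal moves for White: Ke7, Kc5.
White is in check but has 2 legal moves → neither.

neither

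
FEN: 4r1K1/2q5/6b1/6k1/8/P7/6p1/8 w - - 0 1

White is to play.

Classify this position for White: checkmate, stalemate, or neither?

White to move; white king on g8.
In check: yes, from the black rook on e8.
King squares — f7: attacked by Bg6; g7: attacked by Qc7; h7: attacked by Bg6; f8: attacked by Re8; h8: attacked by Re8.
Legal moves for White: none.
In check with no legal moves → checkmate.

checkmate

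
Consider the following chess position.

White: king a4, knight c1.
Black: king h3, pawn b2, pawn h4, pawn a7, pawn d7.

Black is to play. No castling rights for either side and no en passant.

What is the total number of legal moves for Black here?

16

Black to move; king on h3.
In check: no.
Legal moves: Kg4, Kg3, Kh2, Kg2, bxc1=Q, bxc1=R, bxc1=B, bxc1=N, d6, a6, b1=Q, b1=R, b1=B, b1=N, d5, a5.
Count: 16.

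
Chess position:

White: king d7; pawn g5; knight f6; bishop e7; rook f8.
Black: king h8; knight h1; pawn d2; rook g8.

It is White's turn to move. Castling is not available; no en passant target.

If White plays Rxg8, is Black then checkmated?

yes

After Rxg8: black king on h8; in check: yes, from the white rook on g8.
King squares — g7: attacked by Rg8; h7: attacked by Nf6; g8: attacked by Nf6.
Black has no legal moves → checkmate.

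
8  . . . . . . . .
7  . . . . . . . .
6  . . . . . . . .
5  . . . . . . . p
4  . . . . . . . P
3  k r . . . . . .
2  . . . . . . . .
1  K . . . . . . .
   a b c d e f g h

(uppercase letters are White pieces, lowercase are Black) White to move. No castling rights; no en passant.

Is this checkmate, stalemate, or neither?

stalemate

White to move; white king on a1.
In check: no.
King squares — b1: attacked by Rb3; a2: attacked by Ka3; b2: attacked by Ka3.
Legal moves for White: none.
Not in check and no legal moves → stalemate.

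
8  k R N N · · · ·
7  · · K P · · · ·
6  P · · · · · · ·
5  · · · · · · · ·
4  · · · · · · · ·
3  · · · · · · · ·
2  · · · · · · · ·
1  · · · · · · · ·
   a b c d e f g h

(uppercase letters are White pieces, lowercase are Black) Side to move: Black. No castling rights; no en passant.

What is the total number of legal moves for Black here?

0

Black to move; king on a8.
In check: yes, from the white rook on b8.
Legal moves: none.
Count: 0.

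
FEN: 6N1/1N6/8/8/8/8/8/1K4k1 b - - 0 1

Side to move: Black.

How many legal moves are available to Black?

5

Black to move; king on g1.
In check: no.
Legal moves: Kh2, Kg2, Kf2, Kh1, Kf1.
Count: 5.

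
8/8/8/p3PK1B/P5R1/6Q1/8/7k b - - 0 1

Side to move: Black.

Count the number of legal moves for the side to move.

Black to move; king on h1.
In check: no.
Legal moves: none.
Count: 0.

0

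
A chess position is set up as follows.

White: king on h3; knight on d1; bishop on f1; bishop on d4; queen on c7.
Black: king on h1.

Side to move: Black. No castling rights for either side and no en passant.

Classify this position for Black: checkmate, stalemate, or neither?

Black to move; black king on h1.
In check: no.
King squares — g1: attacked by Bd4; g2: attacked by Bf1; h2: attacked by Kh3.
Legal moves for Black: none.
Not in check and no legal moves → stalemate.

stalemate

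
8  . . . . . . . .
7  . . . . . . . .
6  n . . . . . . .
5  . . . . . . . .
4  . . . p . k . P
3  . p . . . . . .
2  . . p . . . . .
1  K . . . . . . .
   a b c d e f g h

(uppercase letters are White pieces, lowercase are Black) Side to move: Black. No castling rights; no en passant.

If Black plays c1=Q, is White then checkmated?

After c1=Q: white king on a1; in check: yes, from the black queen on c1.
King squares — b1: attacked by Qc1; a2: attacked by Pb3; b2: attacked by Qc1.
White has no legal moves → checkmate.

yes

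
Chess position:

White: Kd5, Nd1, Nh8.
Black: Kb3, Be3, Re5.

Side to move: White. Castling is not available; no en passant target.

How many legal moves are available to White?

3

White to move; king on d5.
In check: yes, from the black rook on e5.
Legal moves: Kd6, Kc6, Kxe5.
Count: 3.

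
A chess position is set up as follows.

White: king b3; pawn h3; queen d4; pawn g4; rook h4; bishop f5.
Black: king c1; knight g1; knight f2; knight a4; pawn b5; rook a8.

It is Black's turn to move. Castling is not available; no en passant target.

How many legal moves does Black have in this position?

24

Black to move; king on c1.
In check: no.
Legal moves: Rh8, Rg8, Rf8, Re8, Rd8, Rc8, Rb8, Ra7, Ra6, Ra5, Nb6, Nc5+, Nc3, Nb2, Nxg4, Ne4, Nfxh3, Nd3, Nh1, Nd1, Ngxh3, Nf3, Ne2, b4.
Count: 24.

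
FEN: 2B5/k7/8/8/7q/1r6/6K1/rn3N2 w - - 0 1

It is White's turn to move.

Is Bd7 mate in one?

After Bd7: black king on a7; in check: no.
Black is not in check, so this cannot be checkmate.

no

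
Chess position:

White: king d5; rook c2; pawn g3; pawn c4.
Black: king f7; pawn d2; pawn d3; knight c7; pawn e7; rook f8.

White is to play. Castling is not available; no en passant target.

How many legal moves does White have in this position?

White to move; king on d5.
In check: yes, from the black knight on c7.
Legal moves: Kc6, Ke5, Kc5, Ke4, Kd4.
Count: 5.

5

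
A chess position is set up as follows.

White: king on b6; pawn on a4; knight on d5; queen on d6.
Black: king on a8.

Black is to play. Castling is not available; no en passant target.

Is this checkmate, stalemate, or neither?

stalemate

Black to move; black king on a8.
In check: no.
King squares — a7: attacked by Kb6; b7: attacked by Kb6; b8: attacked by Qd6.
Legal moves for Black: none.
Not in check and no legal moves → stalemate.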